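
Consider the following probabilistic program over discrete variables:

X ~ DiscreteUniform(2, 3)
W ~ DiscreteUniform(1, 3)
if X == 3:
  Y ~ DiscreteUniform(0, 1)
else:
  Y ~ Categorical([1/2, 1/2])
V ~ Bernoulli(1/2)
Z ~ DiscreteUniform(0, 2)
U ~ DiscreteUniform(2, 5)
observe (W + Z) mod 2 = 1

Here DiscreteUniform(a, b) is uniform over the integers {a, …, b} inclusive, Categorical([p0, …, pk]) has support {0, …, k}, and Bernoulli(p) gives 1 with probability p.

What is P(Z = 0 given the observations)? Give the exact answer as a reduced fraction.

Enumerate traces; 160 have nonzero weight after conditioning:
  (X=2, W=1, Y=0, V=0, Z=0, U=2) weight 1/288
  (X=2, W=1, Y=0, V=0, Z=0, U=3) weight 1/288
  (X=2, W=1, Y=0, V=0, Z=0, U=4) weight 1/288
  (X=2, W=1, Y=0, V=0, Z=0, U=5) weight 1/288
  (X=2, W=1, Y=0, V=0, Z=2, U=2) weight 1/288
  (X=2, W=1, Y=0, V=0, Z=2, U=3) weight 1/288
  (X=2, W=1, Y=0, V=0, Z=2, U=4) weight 1/288
  (X=2, W=1, Y=0, V=0, Z=2, U=5) weight 1/288
  (X=2, W=2, Y=0, V=0, Z=1, U=2) weight 1/288
  … 151 more
Group by Z:
  weight(Z=0) = 2/9
  weight(Z=1) = 1/9
  weight(Z=2) = 2/9
Total weight = 2/9 + 1/9 + 2/9 = 5/9
P(Z=0 | obs) = 2/9 / 5/9 = 2/5
P(Z=1 | obs) = 1/9 / 5/9 = 1/5
P(Z=2 | obs) = 2/9 / 5/9 = 2/5

P(Z = 0 | obs) = 2/5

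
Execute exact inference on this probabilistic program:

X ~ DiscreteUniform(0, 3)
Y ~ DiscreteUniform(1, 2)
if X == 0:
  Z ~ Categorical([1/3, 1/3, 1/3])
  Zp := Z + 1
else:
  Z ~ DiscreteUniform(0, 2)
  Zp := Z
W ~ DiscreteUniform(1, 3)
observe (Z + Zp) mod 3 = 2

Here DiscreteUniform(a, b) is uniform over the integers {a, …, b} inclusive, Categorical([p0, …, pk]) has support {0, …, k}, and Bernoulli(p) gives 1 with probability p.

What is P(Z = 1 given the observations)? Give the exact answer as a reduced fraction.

P(Z = 1 | obs) = 3/4

Enumerate traces; 24 have nonzero weight after conditioning:
  (X=0, Y=1, Z=2, W=1) weight 1/72
  (X=0, Y=1, Z=2, W=2) weight 1/72
  (X=0, Y=1, Z=2, W=3) weight 1/72
  (X=0, Y=2, Z=2, W=1) weight 1/72
  (X=0, Y=2, Z=2, W=2) weight 1/72
  (X=0, Y=2, Z=2, W=3) weight 1/72
  (X=1, Y=1, Z=1, W=1) weight 1/72
  (X=1, Y=1, Z=1, W=2) weight 1/72
  … 16 more
Group by Z:
  weight(Z=1) = 1/4
  weight(Z=2) = 1/12
Total weight = 1/4 + 1/12 = 1/3
P(Z=1 | obs) = 1/4 / 1/3 = 3/4
P(Z=2 | obs) = 1/12 / 1/3 = 1/4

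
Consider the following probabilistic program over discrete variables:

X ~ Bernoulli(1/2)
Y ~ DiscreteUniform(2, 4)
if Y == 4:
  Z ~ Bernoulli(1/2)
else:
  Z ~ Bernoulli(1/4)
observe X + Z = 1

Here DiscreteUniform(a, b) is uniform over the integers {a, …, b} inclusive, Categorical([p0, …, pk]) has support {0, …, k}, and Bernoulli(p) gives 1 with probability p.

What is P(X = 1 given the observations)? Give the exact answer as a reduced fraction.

Enumerate traces; 6 have nonzero weight after conditioning:
  (X=0, Y=2, Z=1) weight 1/24
  (X=0, Y=3, Z=1) weight 1/24
  (X=0, Y=4, Z=1) weight 1/12
  (X=1, Y=2, Z=0) weight 1/8
  (X=1, Y=3, Z=0) weight 1/8
  (X=1, Y=4, Z=0) weight 1/12
Group by X:
  weight(X=0) = 1/6
  weight(X=1) = 1/3
Total weight = 1/6 + 1/3 = 1/2
P(X=0 | obs) = 1/6 / 1/2 = 1/3
P(X=1 | obs) = 1/3 / 1/2 = 2/3

P(X = 1 | obs) = 2/3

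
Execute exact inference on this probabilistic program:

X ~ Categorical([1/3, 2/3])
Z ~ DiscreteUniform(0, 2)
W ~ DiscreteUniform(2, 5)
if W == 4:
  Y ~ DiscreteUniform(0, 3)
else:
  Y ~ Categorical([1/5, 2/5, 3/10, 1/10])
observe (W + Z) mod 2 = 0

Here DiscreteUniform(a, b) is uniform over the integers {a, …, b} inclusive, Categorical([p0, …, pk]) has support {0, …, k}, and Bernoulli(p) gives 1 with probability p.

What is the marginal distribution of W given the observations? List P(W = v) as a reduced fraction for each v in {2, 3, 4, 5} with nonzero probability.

Enumerate traces; 48 have nonzero weight after conditioning:
  (X=0, Z=0, W=2, Y=0) weight 1/180
  (X=0, Z=0, W=2, Y=1) weight 1/90
  (X=0, Z=0, W=2, Y=2) weight 1/120
  (X=0, Z=0, W=2, Y=3) weight 1/360
  (X=0, Z=0, W=4, Y=0) weight 1/144
  (X=0, Z=0, W=4, Y=1) weight 1/144
  (X=0, Z=0, W=4, Y=2) weight 1/144
  (X=0, Z=0, W=4, Y=3) weight 1/144
  (X=0, Z=1, W=3, Y=0) weight 1/180
  (X=0, Z=1, W=5, Y=0) weight 1/180
  … 38 more
Group by W:
  weight(W=2) = 1/6
  weight(W=3) = 1/12
  weight(W=4) = 1/6
  weight(W=5) = 1/12
Total weight = 1/6 + 1/12 + 1/6 + 1/12 = 1/2
P(W=2 | obs) = 1/6 / 1/2 = 1/3
P(W=3 | obs) = 1/12 / 1/2 = 1/6
P(W=4 | obs) = 1/6 / 1/2 = 1/3
P(W=5 | obs) = 1/12 / 1/2 = 1/6

P(W=2) = 1/3, P(W=3) = 1/6, P(W=4) = 1/3, P(W=5) = 1/6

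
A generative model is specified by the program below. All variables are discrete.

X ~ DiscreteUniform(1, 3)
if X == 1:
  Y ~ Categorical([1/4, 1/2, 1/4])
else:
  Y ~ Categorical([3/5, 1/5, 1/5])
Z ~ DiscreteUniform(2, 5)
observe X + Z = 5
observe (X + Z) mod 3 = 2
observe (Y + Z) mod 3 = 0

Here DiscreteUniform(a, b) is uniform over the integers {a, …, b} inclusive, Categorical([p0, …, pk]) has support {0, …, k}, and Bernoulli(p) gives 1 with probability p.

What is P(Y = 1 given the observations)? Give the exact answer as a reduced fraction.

P(Y = 1 | obs) = 4/21

Enumerate traces; 3 have nonzero weight after conditioning:
  (X=1, Y=2, Z=4) weight 1/48
  (X=2, Y=0, Z=3) weight 1/20
  (X=3, Y=1, Z=2) weight 1/60
Group by Y:
  weight(Y=0) = 1/20
  weight(Y=1) = 1/60
  weight(Y=2) = 1/48
Total weight = 1/20 + 1/60 + 1/48 = 7/80
P(Y=0 | obs) = 1/20 / 7/80 = 4/7
P(Y=1 | obs) = 1/60 / 7/80 = 4/21
P(Y=2 | obs) = 1/48 / 7/80 = 5/21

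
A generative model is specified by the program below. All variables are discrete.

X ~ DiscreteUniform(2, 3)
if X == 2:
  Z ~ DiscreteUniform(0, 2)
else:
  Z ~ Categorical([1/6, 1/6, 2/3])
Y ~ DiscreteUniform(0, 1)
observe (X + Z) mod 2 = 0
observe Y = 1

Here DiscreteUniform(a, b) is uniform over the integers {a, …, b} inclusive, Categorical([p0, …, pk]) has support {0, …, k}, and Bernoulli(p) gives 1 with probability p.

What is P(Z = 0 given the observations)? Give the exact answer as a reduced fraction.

Enumerate traces; 3 have nonzero weight after conditioning:
  (X=2, Z=0, Y=1) weight 1/12
  (X=2, Z=2, Y=1) weight 1/12
  (X=3, Z=1, Y=1) weight 1/24
Group by Z:
  weight(Z=0) = 1/12
  weight(Z=1) = 1/24
  weight(Z=2) = 1/12
Total weight = 1/12 + 1/24 + 1/12 = 5/24
P(Z=0 | obs) = 1/12 / 5/24 = 2/5
P(Z=1 | obs) = 1/24 / 5/24 = 1/5
P(Z=2 | obs) = 1/12 / 5/24 = 2/5

P(Z = 0 | obs) = 2/5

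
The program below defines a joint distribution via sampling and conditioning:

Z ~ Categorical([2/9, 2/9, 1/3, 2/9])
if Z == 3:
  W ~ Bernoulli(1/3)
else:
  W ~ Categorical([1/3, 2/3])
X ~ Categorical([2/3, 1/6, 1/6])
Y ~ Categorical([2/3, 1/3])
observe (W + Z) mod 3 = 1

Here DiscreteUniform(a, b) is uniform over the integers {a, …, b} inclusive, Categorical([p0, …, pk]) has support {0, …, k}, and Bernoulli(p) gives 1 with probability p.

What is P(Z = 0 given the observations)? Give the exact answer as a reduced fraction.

Enumerate traces; 18 have nonzero weight after conditioning:
  (Z=0, W=1, X=0, Y=0) weight 16/243
  (Z=0, W=1, X=0, Y=1) weight 8/243
  (Z=0, W=1, X=1, Y=0) weight 4/243
  (Z=0, W=1, X=1, Y=1) weight 2/243
  (Z=0, W=1, X=2, Y=0) weight 4/243
  (Z=0, W=1, X=2, Y=1) weight 2/243
  (Z=1, W=0, X=0, Y=0) weight 8/243
  (Z=1, W=0, X=0, Y=1) weight 4/243
  (Z=3, W=1, X=0, Y=0) weight 8/243
  … 9 more
Group by Z:
  weight(Z=0) = 4/27
  weight(Z=1) = 2/27
  weight(Z=3) = 2/27
Total weight = 4/27 + 2/27 + 2/27 = 8/27
P(Z=0 | obs) = 4/27 / 8/27 = 1/2
P(Z=1 | obs) = 2/27 / 8/27 = 1/4
P(Z=3 | obs) = 2/27 / 8/27 = 1/4

P(Z = 0 | obs) = 1/2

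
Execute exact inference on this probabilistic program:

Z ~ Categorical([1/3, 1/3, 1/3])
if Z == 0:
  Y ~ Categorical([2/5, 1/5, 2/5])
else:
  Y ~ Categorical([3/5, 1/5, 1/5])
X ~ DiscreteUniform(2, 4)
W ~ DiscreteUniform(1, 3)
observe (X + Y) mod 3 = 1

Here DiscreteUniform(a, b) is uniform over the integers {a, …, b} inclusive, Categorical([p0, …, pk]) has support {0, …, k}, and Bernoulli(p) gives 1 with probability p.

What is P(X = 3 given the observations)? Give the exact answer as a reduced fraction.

P(X = 3 | obs) = 1/5

Enumerate traces; 27 have nonzero weight after conditioning:
  (Z=0, Y=0, X=4, W=1) weight 2/135
  (Z=0, Y=0, X=4, W=2) weight 2/135
  (Z=0, Y=0, X=4, W=3) weight 2/135
  (Z=0, Y=1, X=3, W=1) weight 1/135
  (Z=0, Y=1, X=3, W=2) weight 1/135
  (Z=0, Y=1, X=3, W=3) weight 1/135
  (Z=0, Y=2, X=2, W=1) weight 2/135
  (Z=0, Y=2, X=2, W=2) weight 2/135
  … 19 more
Group by X:
  weight(X=2) = 4/45
  weight(X=3) = 1/15
  weight(X=4) = 8/45
Total weight = 4/45 + 1/15 + 8/45 = 1/3
P(X=2 | obs) = 4/45 / 1/3 = 4/15
P(X=3 | obs) = 1/15 / 1/3 = 1/5
P(X=4 | obs) = 8/45 / 1/3 = 8/15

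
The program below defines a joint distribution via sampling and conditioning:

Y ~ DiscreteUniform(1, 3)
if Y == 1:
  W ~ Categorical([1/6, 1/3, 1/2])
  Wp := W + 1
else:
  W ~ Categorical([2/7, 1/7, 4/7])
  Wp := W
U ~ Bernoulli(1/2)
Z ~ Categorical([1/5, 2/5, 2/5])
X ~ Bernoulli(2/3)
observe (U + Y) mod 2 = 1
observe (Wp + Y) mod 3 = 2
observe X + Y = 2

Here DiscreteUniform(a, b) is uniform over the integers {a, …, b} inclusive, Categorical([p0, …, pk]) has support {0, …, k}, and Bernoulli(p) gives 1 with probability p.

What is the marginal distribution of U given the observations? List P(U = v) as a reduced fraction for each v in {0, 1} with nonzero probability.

Enumerate traces; 6 have nonzero weight after conditioning:
  (Y=1, W=0, U=0, Z=0, X=1) weight 1/270
  (Y=1, W=0, U=0, Z=1, X=1) weight 1/135
  (Y=1, W=0, U=0, Z=2, X=1) weight 1/135
  (Y=2, W=0, U=1, Z=0, X=0) weight 1/315
  (Y=2, W=0, U=1, Z=1, X=0) weight 2/315
  (Y=2, W=0, U=1, Z=2, X=0) weight 2/315
Group by U:
  weight(U=0) = 1/54
  weight(U=1) = 1/63
Total weight = 1/54 + 1/63 = 13/378
P(U=0 | obs) = 1/54 / 13/378 = 7/13
P(U=1 | obs) = 1/63 / 13/378 = 6/13

P(U=0) = 7/13, P(U=1) = 6/13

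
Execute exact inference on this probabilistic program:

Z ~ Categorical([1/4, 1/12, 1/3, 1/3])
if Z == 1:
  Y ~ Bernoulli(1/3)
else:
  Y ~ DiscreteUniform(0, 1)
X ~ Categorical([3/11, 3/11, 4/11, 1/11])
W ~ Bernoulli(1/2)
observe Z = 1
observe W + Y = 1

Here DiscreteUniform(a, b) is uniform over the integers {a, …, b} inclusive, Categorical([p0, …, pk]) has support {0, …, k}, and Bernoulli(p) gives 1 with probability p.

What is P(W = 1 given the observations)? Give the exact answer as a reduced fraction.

Enumerate traces; 8 have nonzero weight after conditioning:
  (Z=1, Y=0, X=0, W=1) weight 1/132
  (Z=1, Y=0, X=1, W=1) weight 1/132
  (Z=1, Y=0, X=2, W=1) weight 1/99
  (Z=1, Y=0, X=3, W=1) weight 1/396
  (Z=1, Y=1, X=0, W=0) weight 1/264
  (Z=1, Y=1, X=1, W=0) weight 1/264
  (Z=1, Y=1, X=2, W=0) weight 1/198
  (Z=1, Y=1, X=3, W=0) weight 1/792
Group by W:
  weight(W=0) = 1/72
  weight(W=1) = 1/36
Total weight = 1/72 + 1/36 = 1/24
P(W=0 | obs) = 1/72 / 1/24 = 1/3
P(W=1 | obs) = 1/36 / 1/24 = 2/3

P(W = 1 | obs) = 2/3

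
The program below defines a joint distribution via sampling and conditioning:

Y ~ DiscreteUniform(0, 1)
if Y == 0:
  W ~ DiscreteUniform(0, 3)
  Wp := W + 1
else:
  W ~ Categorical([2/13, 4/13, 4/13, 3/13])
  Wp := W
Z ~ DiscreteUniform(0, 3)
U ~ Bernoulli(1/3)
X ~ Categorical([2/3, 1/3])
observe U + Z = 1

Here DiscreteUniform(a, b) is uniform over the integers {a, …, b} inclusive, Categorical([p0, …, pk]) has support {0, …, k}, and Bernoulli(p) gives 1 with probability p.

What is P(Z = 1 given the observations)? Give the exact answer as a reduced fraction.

P(Z = 1 | obs) = 2/3

Enumerate traces; 32 have nonzero weight after conditioning:
  (Y=0, W=0, Z=0, U=1, X=0) weight 1/144
  (Y=0, W=0, Z=0, U=1, X=1) weight 1/288
  (Y=0, W=0, Z=1, U=0, X=0) weight 1/72
  (Y=0, W=0, Z=1, U=0, X=1) weight 1/144
  (Y=0, W=1, Z=0, U=1, X=0) weight 1/144
  (Y=0, W=1, Z=0, U=1, X=1) weight 1/288
  (Y=0, W=1, Z=1, U=0, X=0) weight 1/72
  (Y=0, W=1, Z=1, U=0, X=1) weight 1/144
  … 24 more
Group by Z:
  weight(Z=0) = 1/12
  weight(Z=1) = 1/6
Total weight = 1/12 + 1/6 = 1/4
P(Z=0 | obs) = 1/12 / 1/4 = 1/3
P(Z=1 | obs) = 1/6 / 1/4 = 2/3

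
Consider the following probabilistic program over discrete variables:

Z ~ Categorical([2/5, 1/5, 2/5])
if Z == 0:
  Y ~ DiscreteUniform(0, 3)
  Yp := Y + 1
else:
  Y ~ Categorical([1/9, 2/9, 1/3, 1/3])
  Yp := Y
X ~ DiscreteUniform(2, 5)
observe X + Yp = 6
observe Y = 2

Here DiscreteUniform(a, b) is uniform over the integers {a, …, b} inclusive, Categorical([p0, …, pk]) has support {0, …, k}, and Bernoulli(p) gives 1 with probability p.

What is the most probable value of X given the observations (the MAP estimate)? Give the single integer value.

Enumerate traces; 3 have nonzero weight after conditioning:
  (Z=0, Y=2, X=3) weight 1/40
  (Z=1, Y=2, X=4) weight 1/60
  (Z=2, Y=2, X=4) weight 1/30
Group by X:
  weight(X=3) = 1/40
  weight(X=4) = 1/20
Total weight = 1/40 + 1/20 = 3/40
P(X=3 | obs) = 1/40 / 3/40 = 1/3
P(X=4 | obs) = 1/20 / 3/40 = 2/3
argmax = 4

argmax_v P(X = v | obs) = 4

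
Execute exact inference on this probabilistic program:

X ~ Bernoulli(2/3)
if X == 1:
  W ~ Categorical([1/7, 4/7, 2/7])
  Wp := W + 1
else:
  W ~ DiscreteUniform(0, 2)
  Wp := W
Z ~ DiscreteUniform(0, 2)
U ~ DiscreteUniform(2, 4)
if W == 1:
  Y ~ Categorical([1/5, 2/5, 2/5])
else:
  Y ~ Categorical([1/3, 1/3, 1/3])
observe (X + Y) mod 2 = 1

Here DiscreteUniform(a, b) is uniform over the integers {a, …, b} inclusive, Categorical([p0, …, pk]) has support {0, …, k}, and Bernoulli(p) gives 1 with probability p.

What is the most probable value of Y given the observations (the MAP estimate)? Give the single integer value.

argmax_v P(Y = v | obs) = 2

Enumerate traces; 81 have nonzero weight after conditioning:
  (X=0, W=0, Z=0, U=2, Y=1) weight 1/243
  (X=0, W=0, Z=0, U=3, Y=1) weight 1/243
  (X=0, W=0, Z=0, U=4, Y=1) weight 1/243
  (X=0, W=0, Z=1, U=2, Y=1) weight 1/243
  (X=0, W=0, Z=1, U=3, Y=1) weight 1/243
  (X=0, W=0, Z=1, U=4, Y=1) weight 1/243
  (X=0, W=0, Z=2, U=2, Y=1) weight 1/243
  (X=0, W=0, Z=2, U=3, Y=1) weight 1/243
  (X=1, W=0, Z=0, U=2, Y=0) weight 2/567
  (X=1, W=0, Z=0, U=2, Y=2) weight 2/567
  … 71 more
Group by Y:
  weight(Y=0) = 6/35
  weight(Y=1) = 16/135
  weight(Y=2) = 26/105
Total weight = 6/35 + 16/135 + 26/105 = 508/945
P(Y=0 | obs) = 6/35 / 508/945 = 81/254
P(Y=1 | obs) = 16/135 / 508/945 = 28/127
P(Y=2 | obs) = 26/105 / 508/945 = 117/254
argmax = 2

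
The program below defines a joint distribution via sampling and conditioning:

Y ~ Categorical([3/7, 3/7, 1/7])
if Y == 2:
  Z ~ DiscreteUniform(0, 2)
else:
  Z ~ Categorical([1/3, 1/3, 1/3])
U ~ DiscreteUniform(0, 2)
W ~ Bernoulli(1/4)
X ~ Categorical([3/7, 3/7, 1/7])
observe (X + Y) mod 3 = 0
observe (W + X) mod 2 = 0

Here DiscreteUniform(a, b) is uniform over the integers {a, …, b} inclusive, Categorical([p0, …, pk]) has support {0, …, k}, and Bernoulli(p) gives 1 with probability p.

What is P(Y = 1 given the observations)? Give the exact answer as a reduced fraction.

Enumerate traces; 27 have nonzero weight after conditioning:
  (Y=0, Z=0, U=0, W=0, X=0) weight 3/196
  (Y=0, Z=0, U=1, W=0, X=0) weight 3/196
  (Y=0, Z=0, U=2, W=0, X=0) weight 3/196
  (Y=0, Z=1, U=0, W=0, X=0) weight 3/196
  (Y=0, Z=1, U=1, W=0, X=0) weight 3/196
  (Y=0, Z=1, U=2, W=0, X=0) weight 3/196
  (Y=0, Z=2, U=0, W=0, X=0) weight 3/196
  (Y=0, Z=2, U=1, W=0, X=0) weight 3/196
  (Y=1, Z=0, U=0, W=0, X=2) weight 1/196
  (Y=2, Z=0, U=0, W=1, X=1) weight 1/588
  … 17 more
Group by Y:
  weight(Y=0) = 27/196
  weight(Y=1) = 9/196
  weight(Y=2) = 3/196
Total weight = 27/196 + 9/196 + 3/196 = 39/196
P(Y=0 | obs) = 27/196 / 39/196 = 9/13
P(Y=1 | obs) = 9/196 / 39/196 = 3/13
P(Y=2 | obs) = 3/196 / 39/196 = 1/13

P(Y = 1 | obs) = 3/13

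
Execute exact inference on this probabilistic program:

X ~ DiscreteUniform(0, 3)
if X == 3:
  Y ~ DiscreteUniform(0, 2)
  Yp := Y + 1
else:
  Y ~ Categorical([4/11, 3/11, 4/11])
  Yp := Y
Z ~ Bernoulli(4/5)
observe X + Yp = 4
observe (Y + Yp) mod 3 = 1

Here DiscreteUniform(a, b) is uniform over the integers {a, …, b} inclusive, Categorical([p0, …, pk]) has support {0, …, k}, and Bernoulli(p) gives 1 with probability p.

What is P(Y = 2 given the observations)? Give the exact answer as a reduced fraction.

Enumerate traces; 4 have nonzero weight after conditioning:
  (X=2, Y=2, Z=0) weight 1/55
  (X=2, Y=2, Z=1) weight 4/55
  (X=3, Y=0, Z=0) weight 1/60
  (X=3, Y=0, Z=1) weight 1/15
Group by Y:
  weight(Y=0) = 1/12
  weight(Y=2) = 1/11
Total weight = 1/12 + 1/11 = 23/132
P(Y=0 | obs) = 1/12 / 23/132 = 11/23
P(Y=2 | obs) = 1/11 / 23/132 = 12/23

P(Y = 2 | obs) = 12/23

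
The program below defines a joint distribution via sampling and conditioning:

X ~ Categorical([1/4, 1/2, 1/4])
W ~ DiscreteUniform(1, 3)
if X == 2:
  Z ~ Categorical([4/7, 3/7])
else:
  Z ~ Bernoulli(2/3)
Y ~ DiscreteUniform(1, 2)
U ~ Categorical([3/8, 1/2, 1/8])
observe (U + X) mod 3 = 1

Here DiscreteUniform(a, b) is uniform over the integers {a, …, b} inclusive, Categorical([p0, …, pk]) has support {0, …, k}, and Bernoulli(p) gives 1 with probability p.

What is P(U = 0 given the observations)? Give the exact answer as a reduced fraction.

P(U = 0 | obs) = 6/11

Enumerate traces; 36 have nonzero weight after conditioning:
  (X=0, W=1, Z=0, Y=1, U=1) weight 1/144
  (X=0, W=1, Z=0, Y=2, U=1) weight 1/144
  (X=0, W=1, Z=1, Y=1, U=1) weight 1/72
  (X=0, W=1, Z=1, Y=2, U=1) weight 1/72
  (X=0, W=2, Z=0, Y=1, U=1) weight 1/144
  (X=0, W=2, Z=0, Y=2, U=1) weight 1/144
  (X=0, W=2, Z=1, Y=1, U=1) weight 1/72
  (X=0, W=2, Z=1, Y=2, U=1) weight 1/72
  (X=1, W=1, Z=0, Y=1, U=0) weight 1/96
  (X=2, W=1, Z=0, Y=1, U=2) weight 1/336
  … 26 more
Group by U:
  weight(U=0) = 3/16
  weight(U=1) = 1/8
  weight(U=2) = 1/32
Total weight = 3/16 + 1/8 + 1/32 = 11/32
P(U=0 | obs) = 3/16 / 11/32 = 6/11
P(U=1 | obs) = 1/8 / 11/32 = 4/11
P(U=2 | obs) = 1/32 / 11/32 = 1/11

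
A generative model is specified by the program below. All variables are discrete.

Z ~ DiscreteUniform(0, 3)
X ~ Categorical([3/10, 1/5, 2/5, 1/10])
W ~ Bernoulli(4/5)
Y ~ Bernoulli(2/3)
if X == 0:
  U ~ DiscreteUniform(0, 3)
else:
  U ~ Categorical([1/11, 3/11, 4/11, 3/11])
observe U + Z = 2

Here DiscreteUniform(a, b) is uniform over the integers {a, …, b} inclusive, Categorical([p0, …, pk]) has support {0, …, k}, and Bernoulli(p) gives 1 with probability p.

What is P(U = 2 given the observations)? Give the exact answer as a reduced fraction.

Enumerate traces; 48 have nonzero weight after conditioning:
  (Z=0, X=0, W=0, Y=0, U=2) weight 1/800
  (Z=0, X=0, W=0, Y=1, U=2) weight 1/400
  (Z=0, X=0, W=1, Y=0, U=2) weight 1/200
  (Z=0, X=0, W=1, Y=1, U=2) weight 1/100
  (Z=0, X=1, W=0, Y=0, U=2) weight 1/825
  (Z=0, X=1, W=0, Y=1, U=2) weight 2/825
  (Z=0, X=1, W=1, Y=0, U=2) weight 4/825
  (Z=0, X=1, W=1, Y=1, U=2) weight 8/825
  (Z=1, X=0, W=0, Y=0, U=1) weight 1/800
  (Z=2, X=0, W=0, Y=0, U=0) weight 1/800
  … 38 more
Group by U:
  weight(U=0) = 61/1760
  weight(U=1) = 117/1760
  weight(U=2) = 29/352
Total weight = 61/1760 + 117/1760 + 29/352 = 323/1760
P(U=0 | obs) = 61/1760 / 323/1760 = 61/323
P(U=1 | obs) = 117/1760 / 323/1760 = 117/323
P(U=2 | obs) = 29/352 / 323/1760 = 145/323

P(U = 2 | obs) = 145/323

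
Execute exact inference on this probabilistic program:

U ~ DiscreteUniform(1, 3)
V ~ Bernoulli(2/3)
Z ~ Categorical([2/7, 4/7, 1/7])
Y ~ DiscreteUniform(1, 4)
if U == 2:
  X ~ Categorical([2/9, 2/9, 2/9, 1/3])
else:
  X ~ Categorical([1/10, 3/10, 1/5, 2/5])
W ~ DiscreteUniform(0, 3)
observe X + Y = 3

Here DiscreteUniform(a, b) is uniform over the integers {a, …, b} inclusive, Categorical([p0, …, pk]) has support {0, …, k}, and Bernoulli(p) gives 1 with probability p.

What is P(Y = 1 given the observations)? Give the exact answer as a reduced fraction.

Enumerate traces; 216 have nonzero weight after conditioning:
  (U=1, V=0, Z=0, Y=1, X=2, W=0) weight 1/2520
  (U=1, V=0, Z=0, Y=1, X=2, W=1) weight 1/2520
  (U=1, V=0, Z=0, Y=1, X=2, W=2) weight 1/2520
  (U=1, V=0, Z=0, Y=1, X=2, W=3) weight 1/2520
  (U=1, V=0, Z=0, Y=2, X=1, W=0) weight 1/1680
  (U=1, V=0, Z=0, Y=2, X=1, W=1) weight 1/1680
  (U=1, V=0, Z=0, Y=2, X=1, W=2) weight 1/1680
  (U=1, V=0, Z=0, Y=2, X=1, W=3) weight 1/1680
  (U=1, V=0, Z=0, Y=3, X=0, W=0) weight 1/5040
  … 207 more
Group by Y:
  weight(Y=1) = 7/135
  weight(Y=2) = 37/540
  weight(Y=3) = 19/540
Total weight = 7/135 + 37/540 + 19/540 = 7/45
P(Y=1 | obs) = 7/135 / 7/45 = 1/3
P(Y=2 | obs) = 37/540 / 7/45 = 37/84
P(Y=3 | obs) = 19/540 / 7/45 = 19/84

P(Y = 1 | obs) = 1/3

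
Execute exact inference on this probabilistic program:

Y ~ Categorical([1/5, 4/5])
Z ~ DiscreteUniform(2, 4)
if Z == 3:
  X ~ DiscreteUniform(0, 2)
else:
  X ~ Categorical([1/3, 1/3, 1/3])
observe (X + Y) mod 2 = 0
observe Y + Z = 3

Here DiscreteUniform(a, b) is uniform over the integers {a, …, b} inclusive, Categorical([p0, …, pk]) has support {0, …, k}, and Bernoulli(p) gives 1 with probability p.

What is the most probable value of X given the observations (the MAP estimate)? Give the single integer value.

Enumerate traces; 3 have nonzero weight after conditioning:
  (Y=0, Z=3, X=0) weight 1/45
  (Y=0, Z=3, X=2) weight 1/45
  (Y=1, Z=2, X=1) weight 4/45
Group by X:
  weight(X=0) = 1/45
  weight(X=1) = 4/45
  weight(X=2) = 1/45
Total weight = 1/45 + 4/45 + 1/45 = 2/15
P(X=0 | obs) = 1/45 / 2/15 = 1/6
P(X=1 | obs) = 4/45 / 2/15 = 2/3
P(X=2 | obs) = 1/45 / 2/15 = 1/6
argmax = 1

argmax_v P(X = v | obs) = 1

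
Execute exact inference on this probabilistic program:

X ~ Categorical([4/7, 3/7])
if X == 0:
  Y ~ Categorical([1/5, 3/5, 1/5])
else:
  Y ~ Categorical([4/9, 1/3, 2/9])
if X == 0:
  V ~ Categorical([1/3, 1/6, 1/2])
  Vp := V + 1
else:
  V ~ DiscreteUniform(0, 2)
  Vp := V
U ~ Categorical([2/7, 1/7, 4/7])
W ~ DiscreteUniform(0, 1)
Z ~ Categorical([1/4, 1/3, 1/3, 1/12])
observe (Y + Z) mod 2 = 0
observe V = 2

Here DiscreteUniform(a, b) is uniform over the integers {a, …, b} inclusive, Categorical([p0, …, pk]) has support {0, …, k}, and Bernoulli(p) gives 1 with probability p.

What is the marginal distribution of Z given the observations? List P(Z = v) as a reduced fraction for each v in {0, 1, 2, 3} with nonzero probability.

Enumerate traces; 72 have nonzero weight after conditioning:
  (X=0, Y=0, V=2, U=0, W=0, Z=0) weight 1/490
  (X=0, Y=0, V=2, U=0, W=0, Z=2) weight 2/735
  (X=0, Y=0, V=2, U=0, W=1, Z=0) weight 1/490
  (X=0, Y=0, V=2, U=0, W=1, Z=2) weight 2/735
  (X=0, Y=0, V=2, U=1, W=0, Z=0) weight 1/980
  (X=0, Y=0, V=2, U=1, W=0, Z=2) weight 1/735
  (X=0, Y=0, V=2, U=1, W=1, Z=0) weight 1/980
  (X=0, Y=0, V=2, U=1, W=1, Z=2) weight 1/735
  (X=0, Y=1, V=2, U=0, W=0, Z=1) weight 2/245
  (X=0, Y=1, V=2, U=0, W=0, Z=3) weight 1/490
  … 62 more
Group by Z:
  weight(Z=0) = 11/210
  weight(Z=1) = 23/315
  weight(Z=2) = 22/315
  weight(Z=3) = 23/1260
Total weight = 11/210 + 23/315 + 22/315 + 23/1260 = 269/1260
P(Z=0 | obs) = 11/210 / 269/1260 = 66/269
P(Z=1 | obs) = 23/315 / 269/1260 = 92/269
P(Z=2 | obs) = 22/315 / 269/1260 = 88/269
P(Z=3 | obs) = 23/1260 / 269/1260 = 23/269

P(Z=0) = 66/269, P(Z=1) = 92/269, P(Z=2) = 88/269, P(Z=3) = 23/269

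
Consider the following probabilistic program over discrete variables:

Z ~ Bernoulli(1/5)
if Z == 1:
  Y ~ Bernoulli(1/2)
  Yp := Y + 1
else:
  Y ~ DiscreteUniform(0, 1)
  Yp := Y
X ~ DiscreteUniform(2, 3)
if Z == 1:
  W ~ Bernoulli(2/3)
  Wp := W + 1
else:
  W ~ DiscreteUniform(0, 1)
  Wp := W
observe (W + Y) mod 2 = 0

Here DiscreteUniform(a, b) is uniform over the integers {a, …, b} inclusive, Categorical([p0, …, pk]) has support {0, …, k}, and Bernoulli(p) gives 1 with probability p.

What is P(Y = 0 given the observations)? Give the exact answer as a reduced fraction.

P(Y = 0 | obs) = 7/15

Enumerate traces; 8 have nonzero weight after conditioning:
  (Z=0, Y=0, X=2, W=0) weight 1/10
  (Z=0, Y=0, X=3, W=0) weight 1/10
  (Z=0, Y=1, X=2, W=1) weight 1/10
  (Z=0, Y=1, X=3, W=1) weight 1/10
  (Z=1, Y=0, X=2, W=0) weight 1/60
  (Z=1, Y=0, X=3, W=0) weight 1/60
  (Z=1, Y=1, X=2, W=1) weight 1/30
  (Z=1, Y=1, X=3, W=1) weight 1/30
Group by Y:
  weight(Y=0) = 7/30
  weight(Y=1) = 4/15
Total weight = 7/30 + 4/15 = 1/2
P(Y=0 | obs) = 7/30 / 1/2 = 7/15
P(Y=1 | obs) = 4/15 / 1/2 = 8/15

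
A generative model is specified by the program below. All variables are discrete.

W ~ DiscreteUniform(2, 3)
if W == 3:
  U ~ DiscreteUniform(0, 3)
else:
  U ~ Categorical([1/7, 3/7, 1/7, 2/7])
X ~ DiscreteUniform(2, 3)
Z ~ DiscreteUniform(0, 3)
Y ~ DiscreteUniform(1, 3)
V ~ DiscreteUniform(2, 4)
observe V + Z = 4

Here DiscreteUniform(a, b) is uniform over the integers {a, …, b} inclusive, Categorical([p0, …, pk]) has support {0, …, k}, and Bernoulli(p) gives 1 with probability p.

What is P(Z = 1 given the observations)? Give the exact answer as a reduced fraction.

Enumerate traces; 144 have nonzero weight after conditioning:
  (W=2, U=0, X=2, Z=0, Y=1, V=4) weight 1/1008
  (W=2, U=0, X=2, Z=0, Y=2, V=4) weight 1/1008
  (W=2, U=0, X=2, Z=0, Y=3, V=4) weight 1/1008
  (W=2, U=0, X=2, Z=1, Y=1, V=3) weight 1/1008
  (W=2, U=0, X=2, Z=1, Y=2, V=3) weight 1/1008
  (W=2, U=0, X=2, Z=1, Y=3, V=3) weight 1/1008
  (W=2, U=0, X=2, Z=2, Y=1, V=2) weight 1/1008
  (W=2, U=0, X=2, Z=2, Y=2, V=2) weight 1/1008
  … 136 more
Group by Z:
  weight(Z=0) = 1/12
  weight(Z=1) = 1/12
  weight(Z=2) = 1/12
Total weight = 1/12 + 1/12 + 1/12 = 1/4
P(Z=0 | obs) = 1/12 / 1/4 = 1/3
P(Z=1 | obs) = 1/12 / 1/4 = 1/3
P(Z=2 | obs) = 1/12 / 1/4 = 1/3

P(Z = 1 | obs) = 1/3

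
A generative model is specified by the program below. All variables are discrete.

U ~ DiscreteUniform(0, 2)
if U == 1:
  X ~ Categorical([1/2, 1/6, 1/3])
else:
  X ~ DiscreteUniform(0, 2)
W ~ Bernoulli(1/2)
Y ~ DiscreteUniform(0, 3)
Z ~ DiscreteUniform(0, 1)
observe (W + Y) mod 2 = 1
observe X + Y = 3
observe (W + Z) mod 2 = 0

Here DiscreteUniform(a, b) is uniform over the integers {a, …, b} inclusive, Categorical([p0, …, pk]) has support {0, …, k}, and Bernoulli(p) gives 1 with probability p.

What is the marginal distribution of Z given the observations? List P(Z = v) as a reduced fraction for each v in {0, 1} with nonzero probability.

Enumerate traces; 9 have nonzero weight after conditioning:
  (U=0, X=0, W=0, Y=3, Z=0) weight 1/144
  (U=0, X=1, W=1, Y=2, Z=1) weight 1/144
  (U=0, X=2, W=0, Y=1, Z=0) weight 1/144
  (U=1, X=0, W=0, Y=3, Z=0) weight 1/96
  (U=1, X=1, W=1, Y=2, Z=1) weight 1/288
  (U=1, X=2, W=0, Y=1, Z=0) weight 1/144
  (U=2, X=0, W=0, Y=3, Z=0) weight 1/144
  (U=2, X=1, W=1, Y=2, Z=1) weight 1/144
  … 1 more
Group by Z:
  weight(Z=0) = 13/288
  weight(Z=1) = 5/288
Total weight = 13/288 + 5/288 = 1/16
P(Z=0 | obs) = 13/288 / 1/16 = 13/18
P(Z=1 | obs) = 5/288 / 1/16 = 5/18

P(Z=0) = 13/18, P(Z=1) = 5/18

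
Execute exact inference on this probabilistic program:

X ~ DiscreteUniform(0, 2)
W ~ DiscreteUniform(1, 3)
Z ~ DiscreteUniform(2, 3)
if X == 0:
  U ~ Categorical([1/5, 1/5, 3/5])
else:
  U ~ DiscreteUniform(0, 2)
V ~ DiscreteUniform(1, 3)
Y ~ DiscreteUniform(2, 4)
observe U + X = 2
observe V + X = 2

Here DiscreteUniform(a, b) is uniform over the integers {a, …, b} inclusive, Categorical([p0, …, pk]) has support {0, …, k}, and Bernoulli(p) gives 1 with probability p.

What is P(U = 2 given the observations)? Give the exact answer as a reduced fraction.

P(U = 2 | obs) = 9/14

Enumerate traces; 36 have nonzero weight after conditioning:
  (X=0, W=1, Z=2, U=2, V=2, Y=2) weight 1/270
  (X=0, W=1, Z=2, U=2, V=2, Y=3) weight 1/270
  (X=0, W=1, Z=2, U=2, V=2, Y=4) weight 1/270
  (X=0, W=1, Z=3, U=2, V=2, Y=2) weight 1/270
  (X=0, W=1, Z=3, U=2, V=2, Y=3) weight 1/270
  (X=0, W=1, Z=3, U=2, V=2, Y=4) weight 1/270
  (X=0, W=2, Z=2, U=2, V=2, Y=2) weight 1/270
  (X=0, W=2, Z=2, U=2, V=2, Y=3) weight 1/270
  (X=1, W=1, Z=2, U=1, V=1, Y=2) weight 1/486
  … 27 more
Group by U:
  weight(U=1) = 1/27
  weight(U=2) = 1/15
Total weight = 1/27 + 1/15 = 14/135
P(U=1 | obs) = 1/27 / 14/135 = 5/14
P(U=2 | obs) = 1/15 / 14/135 = 9/14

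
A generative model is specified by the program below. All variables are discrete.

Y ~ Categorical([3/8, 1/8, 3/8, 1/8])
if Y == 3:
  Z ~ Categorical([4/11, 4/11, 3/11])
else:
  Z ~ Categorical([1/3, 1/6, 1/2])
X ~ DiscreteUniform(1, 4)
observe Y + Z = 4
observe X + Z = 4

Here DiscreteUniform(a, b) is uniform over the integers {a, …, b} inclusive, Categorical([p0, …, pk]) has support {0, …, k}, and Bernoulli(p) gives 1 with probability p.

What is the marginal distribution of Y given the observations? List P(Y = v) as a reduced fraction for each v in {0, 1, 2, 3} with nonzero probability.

P(Y=2) = 33/41, P(Y=3) = 8/41

Enumerate traces; 2 have nonzero weight after conditioning:
  (Y=2, Z=2, X=2) weight 3/64
  (Y=3, Z=1, X=3) weight 1/88
Group by Y:
  weight(Y=2) = 3/64
  weight(Y=3) = 1/88
Total weight = 3/64 + 1/88 = 41/704
P(Y=2 | obs) = 3/64 / 41/704 = 33/41
P(Y=3 | obs) = 1/88 / 41/704 = 8/41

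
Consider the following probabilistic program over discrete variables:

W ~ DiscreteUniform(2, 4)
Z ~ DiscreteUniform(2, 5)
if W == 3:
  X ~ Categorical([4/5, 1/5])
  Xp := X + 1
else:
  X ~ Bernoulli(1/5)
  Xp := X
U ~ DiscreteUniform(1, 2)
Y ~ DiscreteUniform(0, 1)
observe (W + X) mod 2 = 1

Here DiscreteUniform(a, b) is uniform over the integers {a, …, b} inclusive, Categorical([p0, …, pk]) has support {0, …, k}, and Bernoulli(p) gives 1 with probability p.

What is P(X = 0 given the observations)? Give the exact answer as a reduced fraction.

Enumerate traces; 48 have nonzero weight after conditioning:
  (W=2, Z=2, X=1, U=1, Y=0) weight 1/240
  (W=2, Z=2, X=1, U=1, Y=1) weight 1/240
  (W=2, Z=2, X=1, U=2, Y=0) weight 1/240
  (W=2, Z=2, X=1, U=2, Y=1) weight 1/240
  (W=2, Z=3, X=1, U=1, Y=0) weight 1/240
  (W=2, Z=3, X=1, U=1, Y=1) weight 1/240
  (W=2, Z=3, X=1, U=2, Y=0) weight 1/240
  (W=2, Z=3, X=1, U=2, Y=1) weight 1/240
  (W=3, Z=2, X=0, U=1, Y=0) weight 1/60
  … 39 more
Group by X:
  weight(X=0) = 4/15
  weight(X=1) = 2/15
Total weight = 4/15 + 2/15 = 2/5
P(X=0 | obs) = 4/15 / 2/5 = 2/3
P(X=1 | obs) = 2/15 / 2/5 = 1/3

P(X = 0 | obs) = 2/3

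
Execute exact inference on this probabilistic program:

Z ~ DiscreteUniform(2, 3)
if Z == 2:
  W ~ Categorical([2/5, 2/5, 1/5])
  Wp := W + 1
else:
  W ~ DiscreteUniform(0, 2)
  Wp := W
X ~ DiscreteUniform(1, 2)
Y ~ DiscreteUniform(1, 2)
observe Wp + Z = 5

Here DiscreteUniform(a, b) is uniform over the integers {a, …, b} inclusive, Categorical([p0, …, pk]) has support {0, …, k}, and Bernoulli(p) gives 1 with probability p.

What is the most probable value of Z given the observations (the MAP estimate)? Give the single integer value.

argmax_v P(Z = v | obs) = 3

Enumerate traces; 8 have nonzero weight after conditioning:
  (Z=2, W=2, X=1, Y=1) weight 1/40
  (Z=2, W=2, X=1, Y=2) weight 1/40
  (Z=2, W=2, X=2, Y=1) weight 1/40
  (Z=2, W=2, X=2, Y=2) weight 1/40
  (Z=3, W=2, X=1, Y=1) weight 1/24
  (Z=3, W=2, X=1, Y=2) weight 1/24
  (Z=3, W=2, X=2, Y=1) weight 1/24
  (Z=3, W=2, X=2, Y=2) weight 1/24
Group by Z:
  weight(Z=2) = 1/10
  weight(Z=3) = 1/6
Total weight = 1/10 + 1/6 = 4/15
P(Z=2 | obs) = 1/10 / 4/15 = 3/8
P(Z=3 | obs) = 1/6 / 4/15 = 5/8
argmax = 3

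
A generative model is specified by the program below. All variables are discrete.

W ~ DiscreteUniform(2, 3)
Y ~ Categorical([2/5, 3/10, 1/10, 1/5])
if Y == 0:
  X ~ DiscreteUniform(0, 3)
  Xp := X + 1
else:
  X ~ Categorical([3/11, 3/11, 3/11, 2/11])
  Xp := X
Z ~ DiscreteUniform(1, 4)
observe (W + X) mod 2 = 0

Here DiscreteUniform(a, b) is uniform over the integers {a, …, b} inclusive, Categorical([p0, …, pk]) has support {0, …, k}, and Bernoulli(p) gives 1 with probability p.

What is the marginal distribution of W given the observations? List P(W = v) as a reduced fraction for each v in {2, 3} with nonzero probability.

P(W=2) = 29/55, P(W=3) = 26/55

Enumerate traces; 64 have nonzero weight after conditioning:
  (W=2, Y=0, X=0, Z=1) weight 1/80
  (W=2, Y=0, X=0, Z=2) weight 1/80
  (W=2, Y=0, X=0, Z=3) weight 1/80
  (W=2, Y=0, X=0, Z=4) weight 1/80
  (W=2, Y=0, X=2, Z=1) weight 1/80
  (W=2, Y=0, X=2, Z=2) weight 1/80
  (W=2, Y=0, X=2, Z=3) weight 1/80
  (W=2, Y=0, X=2, Z=4) weight 1/80
  (W=3, Y=0, X=1, Z=1) weight 1/80
  … 55 more
Group by W:
  weight(W=2) = 29/110
  weight(W=3) = 13/55
Total weight = 29/110 + 13/55 = 1/2
P(W=2 | obs) = 29/110 / 1/2 = 29/55
P(W=3 | obs) = 13/55 / 1/2 = 26/55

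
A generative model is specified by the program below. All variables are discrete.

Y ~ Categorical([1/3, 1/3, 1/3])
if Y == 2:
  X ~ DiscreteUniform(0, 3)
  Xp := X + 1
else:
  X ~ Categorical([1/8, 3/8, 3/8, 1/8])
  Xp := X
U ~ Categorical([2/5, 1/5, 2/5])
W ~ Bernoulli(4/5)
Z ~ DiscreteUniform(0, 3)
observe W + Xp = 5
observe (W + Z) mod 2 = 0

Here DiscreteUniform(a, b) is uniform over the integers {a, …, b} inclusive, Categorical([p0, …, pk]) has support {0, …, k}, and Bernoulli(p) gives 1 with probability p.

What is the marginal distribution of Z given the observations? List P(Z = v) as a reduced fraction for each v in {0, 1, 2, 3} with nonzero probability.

P(Z=1) = 1/2, P(Z=3) = 1/2

Enumerate traces; 6 have nonzero weight after conditioning:
  (Y=2, X=3, U=0, W=1, Z=1) weight 1/150
  (Y=2, X=3, U=0, W=1, Z=3) weight 1/150
  (Y=2, X=3, U=1, W=1, Z=1) weight 1/300
  (Y=2, X=3, U=1, W=1, Z=3) weight 1/300
  (Y=2, X=3, U=2, W=1, Z=1) weight 1/150
  (Y=2, X=3, U=2, W=1, Z=3) weight 1/150
Group by Z:
  weight(Z=1) = 1/60
  weight(Z=3) = 1/60
Total weight = 1/60 + 1/60 = 1/30
P(Z=1 | obs) = 1/60 / 1/30 = 1/2
P(Z=3 | obs) = 1/60 / 1/30 = 1/2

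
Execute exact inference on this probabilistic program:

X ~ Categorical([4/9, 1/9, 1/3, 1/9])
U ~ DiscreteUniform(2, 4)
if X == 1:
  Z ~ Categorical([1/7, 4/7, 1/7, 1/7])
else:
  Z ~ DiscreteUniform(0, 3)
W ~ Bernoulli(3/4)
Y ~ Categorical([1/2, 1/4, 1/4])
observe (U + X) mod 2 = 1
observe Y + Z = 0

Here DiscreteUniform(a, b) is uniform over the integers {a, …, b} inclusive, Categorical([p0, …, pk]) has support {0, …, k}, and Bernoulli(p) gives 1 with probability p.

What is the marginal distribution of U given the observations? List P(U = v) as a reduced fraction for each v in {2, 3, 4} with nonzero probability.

Enumerate traces; 12 have nonzero weight after conditioning:
  (X=0, U=3, Z=0, W=0, Y=0) weight 1/216
  (X=0, U=3, Z=0, W=1, Y=0) weight 1/72
  (X=1, U=2, Z=0, W=0, Y=0) weight 1/1512
  (X=1, U=2, Z=0, W=1, Y=0) weight 1/504
  (X=1, U=4, Z=0, W=0, Y=0) weight 1/1512
  (X=1, U=4, Z=0, W=1, Y=0) weight 1/504
  (X=2, U=3, Z=0, W=0, Y=0) weight 1/288
  (X=2, U=3, Z=0, W=1, Y=0) weight 1/96
  … 4 more
Group by U:
  weight(U=2) = 11/1512
  weight(U=3) = 7/216
  weight(U=4) = 11/1512
Total weight = 11/1512 + 7/216 + 11/1512 = 71/1512
P(U=2 | obs) = 11/1512 / 71/1512 = 11/71
P(U=3 | obs) = 7/216 / 71/1512 = 49/71
P(U=4 | obs) = 11/1512 / 71/1512 = 11/71

P(U=2) = 11/71, P(U=3) = 49/71, P(U=4) = 11/71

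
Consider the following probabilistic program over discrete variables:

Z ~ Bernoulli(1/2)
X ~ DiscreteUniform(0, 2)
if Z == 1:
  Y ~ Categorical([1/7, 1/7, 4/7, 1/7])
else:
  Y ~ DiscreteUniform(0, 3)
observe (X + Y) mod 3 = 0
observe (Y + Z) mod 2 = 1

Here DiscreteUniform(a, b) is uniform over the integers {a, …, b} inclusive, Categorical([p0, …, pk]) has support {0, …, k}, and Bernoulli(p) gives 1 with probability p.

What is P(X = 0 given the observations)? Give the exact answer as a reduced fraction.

Enumerate traces; 4 have nonzero weight after conditioning:
  (Z=0, X=0, Y=3) weight 1/24
  (Z=0, X=2, Y=1) weight 1/24
  (Z=1, X=0, Y=0) weight 1/42
  (Z=1, X=1, Y=2) weight 2/21
Group by X:
  weight(X=0) = 11/168
  weight(X=1) = 2/21
  weight(X=2) = 1/24
Total weight = 11/168 + 2/21 + 1/24 = 17/84
P(X=0 | obs) = 11/168 / 17/84 = 11/34
P(X=1 | obs) = 2/21 / 17/84 = 8/17
P(X=2 | obs) = 1/24 / 17/84 = 7/34

P(X = 0 | obs) = 11/34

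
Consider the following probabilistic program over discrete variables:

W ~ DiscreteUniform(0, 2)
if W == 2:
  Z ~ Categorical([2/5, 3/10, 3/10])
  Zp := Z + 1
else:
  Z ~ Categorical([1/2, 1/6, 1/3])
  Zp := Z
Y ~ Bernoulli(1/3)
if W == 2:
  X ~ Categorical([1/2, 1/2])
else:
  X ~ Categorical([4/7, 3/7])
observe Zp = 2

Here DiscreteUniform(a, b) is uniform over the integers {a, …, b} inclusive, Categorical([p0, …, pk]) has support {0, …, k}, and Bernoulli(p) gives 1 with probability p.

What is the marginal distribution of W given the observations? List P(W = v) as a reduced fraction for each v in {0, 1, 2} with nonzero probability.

P(W=0) = 10/29, P(W=1) = 10/29, P(W=2) = 9/29

Enumerate traces; 12 have nonzero weight after conditioning:
  (W=0, Z=2, Y=0, X=0) weight 8/189
  (W=0, Z=2, Y=0, X=1) weight 2/63
  (W=0, Z=2, Y=1, X=0) weight 4/189
  (W=0, Z=2, Y=1, X=1) weight 1/63
  (W=1, Z=2, Y=0, X=0) weight 8/189
  (W=1, Z=2, Y=0, X=1) weight 2/63
  (W=1, Z=2, Y=1, X=0) weight 4/189
  (W=1, Z=2, Y=1, X=1) weight 1/63
  (W=2, Z=1, Y=0, X=0) weight 1/30
  … 3 more
Group by W:
  weight(W=0) = 1/9
  weight(W=1) = 1/9
  weight(W=2) = 1/10
Total weight = 1/9 + 1/9 + 1/10 = 29/90
P(W=0 | obs) = 1/9 / 29/90 = 10/29
P(W=1 | obs) = 1/9 / 29/90 = 10/29
P(W=2 | obs) = 1/10 / 29/90 = 9/29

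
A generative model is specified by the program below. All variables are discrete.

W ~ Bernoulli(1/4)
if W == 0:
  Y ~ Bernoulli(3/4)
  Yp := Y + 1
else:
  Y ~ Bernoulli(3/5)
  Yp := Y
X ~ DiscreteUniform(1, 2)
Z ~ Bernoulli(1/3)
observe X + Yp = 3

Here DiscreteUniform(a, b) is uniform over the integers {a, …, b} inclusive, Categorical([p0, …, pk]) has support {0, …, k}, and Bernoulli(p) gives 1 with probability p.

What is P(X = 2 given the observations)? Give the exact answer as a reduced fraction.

Enumerate traces; 6 have nonzero weight after conditioning:
  (W=0, Y=0, X=2, Z=0) weight 1/16
  (W=0, Y=0, X=2, Z=1) weight 1/32
  (W=0, Y=1, X=1, Z=0) weight 3/16
  (W=0, Y=1, X=1, Z=1) weight 3/32
  (W=1, Y=1, X=2, Z=0) weight 1/20
  (W=1, Y=1, X=2, Z=1) weight 1/40
Group by X:
  weight(X=1) = 9/32
  weight(X=2) = 27/160
Total weight = 9/32 + 27/160 = 9/20
P(X=1 | obs) = 9/32 / 9/20 = 5/8
P(X=2 | obs) = 27/160 / 9/20 = 3/8

P(X = 2 | obs) = 3/8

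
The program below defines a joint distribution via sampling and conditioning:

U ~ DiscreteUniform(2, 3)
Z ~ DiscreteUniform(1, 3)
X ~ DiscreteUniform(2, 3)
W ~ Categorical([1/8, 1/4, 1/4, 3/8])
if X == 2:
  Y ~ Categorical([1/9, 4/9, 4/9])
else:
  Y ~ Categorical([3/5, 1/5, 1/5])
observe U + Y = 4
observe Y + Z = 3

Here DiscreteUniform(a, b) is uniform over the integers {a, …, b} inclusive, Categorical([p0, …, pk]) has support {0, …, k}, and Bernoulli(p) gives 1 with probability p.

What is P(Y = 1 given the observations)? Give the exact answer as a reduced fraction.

P(Y = 1 | obs) = 1/2

Enumerate traces; 16 have nonzero weight after conditioning:
  (U=2, Z=1, X=2, W=0, Y=2) weight 1/216
  (U=2, Z=1, X=2, W=1, Y=2) weight 1/108
  (U=2, Z=1, X=2, W=2, Y=2) weight 1/108
  (U=2, Z=1, X=2, W=3, Y=2) weight 1/72
  (U=2, Z=1, X=3, W=0, Y=2) weight 1/480
  (U=2, Z=1, X=3, W=1, Y=2) weight 1/240
  (U=2, Z=1, X=3, W=2, Y=2) weight 1/240
  (U=2, Z=1, X=3, W=3, Y=2) weight 1/160
  (U=3, Z=2, X=2, W=0, Y=1) weight 1/216
  … 7 more
Group by Y:
  weight(Y=1) = 29/540
  weight(Y=2) = 29/540
Total weight = 29/540 + 29/540 = 29/270
P(Y=1 | obs) = 29/540 / 29/270 = 1/2
P(Y=2 | obs) = 29/540 / 29/270 = 1/2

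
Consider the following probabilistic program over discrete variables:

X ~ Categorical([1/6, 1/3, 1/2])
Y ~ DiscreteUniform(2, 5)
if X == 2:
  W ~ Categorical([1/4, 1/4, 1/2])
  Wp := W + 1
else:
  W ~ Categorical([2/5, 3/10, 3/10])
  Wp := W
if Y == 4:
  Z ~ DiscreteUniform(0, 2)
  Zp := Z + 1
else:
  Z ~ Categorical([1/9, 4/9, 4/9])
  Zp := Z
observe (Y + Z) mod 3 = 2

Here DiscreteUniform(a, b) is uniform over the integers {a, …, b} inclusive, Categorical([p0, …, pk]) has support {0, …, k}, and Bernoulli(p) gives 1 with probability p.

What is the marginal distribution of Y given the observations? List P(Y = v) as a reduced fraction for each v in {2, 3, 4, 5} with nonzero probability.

Enumerate traces; 36 have nonzero weight after conditioning:
  (X=0, Y=2, W=0, Z=0) weight 1/540
  (X=0, Y=2, W=1, Z=0) weight 1/720
  (X=0, Y=2, W=2, Z=0) weight 1/720
  (X=0, Y=3, W=0, Z=2) weight 1/135
  (X=0, Y=3, W=1, Z=2) weight 1/180
  (X=0, Y=3, W=2, Z=2) weight 1/180
  (X=0, Y=4, W=0, Z=1) weight 1/180
  (X=0, Y=4, W=1, Z=1) weight 1/240
  (X=0, Y=5, W=0, Z=0) weight 1/540
  … 27 more
Group by Y:
  weight(Y=2) = 1/36
  weight(Y=3) = 1/9
  weight(Y=4) = 1/12
  weight(Y=5) = 1/36
Total weight = 1/36 + 1/9 + 1/12 + 1/36 = 1/4
P(Y=2 | obs) = 1/36 / 1/4 = 1/9
P(Y=3 | obs) = 1/9 / 1/4 = 4/9
P(Y=4 | obs) = 1/12 / 1/4 = 1/3
P(Y=5 | obs) = 1/36 / 1/4 = 1/9

P(Y=2) = 1/9, P(Y=3) = 4/9, P(Y=4) = 1/3, P(Y=5) = 1/9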